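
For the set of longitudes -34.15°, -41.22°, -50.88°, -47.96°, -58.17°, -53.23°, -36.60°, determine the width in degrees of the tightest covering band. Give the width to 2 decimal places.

24.02°

Sort the longitudes: -58.17°, -53.23°, -50.88°, -47.96°, -41.22°, -36.60°, -34.15°.
Eastward gaps between consecutive values (wrapping around): 4.94°, 2.35°, 2.92°, 6.74°, 4.62°, 2.45°, 335.98°.
Largest gap = 335.98° ⇒ minimal covering band is its complement: 360° − 335.98° = 24.02°.
Band runs from -58.17° eastward to -34.15°.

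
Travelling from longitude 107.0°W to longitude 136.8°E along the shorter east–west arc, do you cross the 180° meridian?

Yes

Naïve |136.8 − -107.0| = 243.8° > 180°, so the shorter arc goes the other way round — across 180°.
Signed shortest Δλ = ((136.8 − -107.0 + 180) mod 360) − 180 = -116.2°.
Going west by 116.2° from -107.0° passes through 180° before reaching +136.8°.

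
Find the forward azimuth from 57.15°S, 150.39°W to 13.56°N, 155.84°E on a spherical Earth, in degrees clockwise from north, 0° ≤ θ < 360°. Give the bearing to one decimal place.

307.9°

Δλ = 155.84 − -150.39 = 306.23°; wrapped into (−180°, 180°]: -53.77°.
θ = atan2( sin Δλ · cos φ₂ , cos φ₁ · sin φ₂ − sin φ₁ · cos φ₂ · cos Δλ )
  = atan2(-0.78417, 0.60986) = -52.127° → normalised to [0°, 360°): 307.873°.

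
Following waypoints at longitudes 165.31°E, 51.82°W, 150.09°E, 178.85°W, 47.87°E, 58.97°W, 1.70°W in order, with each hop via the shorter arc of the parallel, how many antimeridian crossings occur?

4

Leg 1: +165.31° → -51.82°, shortest Δλ = 142.87° (east) — crosses 180°.
Leg 2: -51.82° → +150.09°, shortest Δλ = -158.09° (west) — crosses 180°.
Leg 3: +150.09° → -178.85°, shortest Δλ = 31.06° (east) — crosses 180°.
Leg 4: -178.85° → +47.87°, shortest Δλ = -133.28° (west) — crosses 180°.
Leg 5: +47.87° → -58.97°, shortest Δλ = -106.84° (west) — does not cross 180°.
Leg 6: -58.97° → -1.70°, shortest Δλ = 57.27° (east) — does not cross 180°.
Total crossings: 4.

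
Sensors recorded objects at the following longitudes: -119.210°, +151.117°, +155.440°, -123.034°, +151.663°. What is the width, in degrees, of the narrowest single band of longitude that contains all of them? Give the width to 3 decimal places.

89.673°

Sort the longitudes: -123.034°, -119.210°, +151.117°, +151.663°, +155.440°.
Eastward gaps between consecutive values (wrapping around): 3.824°, 270.327°, 0.546°, 3.777°, 81.526°.
Largest gap = 270.327° ⇒ minimal covering band is its complement: 360° − 270.327° = 89.673°.
Band runs from +151.117° eastward to -119.210°, crossing the antimeridian.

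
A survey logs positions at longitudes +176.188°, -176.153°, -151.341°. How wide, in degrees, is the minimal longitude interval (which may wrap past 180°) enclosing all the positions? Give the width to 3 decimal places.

Sort the longitudes: -176.153°, -151.341°, +176.188°.
Eastward gaps between consecutive values (wrapping around): 24.812°, 327.529°, 7.659°.
Largest gap = 327.529° ⇒ minimal covering band is its complement: 360° − 327.529° = 32.471°.
Band runs from +176.188° eastward to -151.341°, crossing the antimeridian.

32.471°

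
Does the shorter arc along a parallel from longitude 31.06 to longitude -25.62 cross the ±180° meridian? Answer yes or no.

No

Signed shortest Δλ = ((-25.62 − 31.06 + 180) mod 360) − 180 = -56.68°.
Going west by 56.68° from +31.06° reaches -25.62° without touching 180°.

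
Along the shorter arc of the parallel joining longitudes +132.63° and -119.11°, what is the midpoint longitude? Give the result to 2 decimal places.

Signed shortest Δλ from +132.63° to -119.11° is +108.26°.
Midpoint longitude = +132.63° + (+108.26°)/2 = +132.63° + 54.13° = +186.76°.
Normalise into (−180°, 180°]: -173.24°.
(The naïve average (+132.63 + -119.11)/2 = 6.76° is on the wrong side of the globe.)

-173.24°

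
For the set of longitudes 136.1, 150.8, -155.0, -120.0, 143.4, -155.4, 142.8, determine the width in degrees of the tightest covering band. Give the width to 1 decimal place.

Sort the longitudes: -155.4°, -155.0°, -120.0°, +136.1°, +142.8°, +143.4°, +150.8°.
Eastward gaps between consecutive values (wrapping around): 0.4°, 35.0°, 256.1°, 6.7°, 0.6°, 7.4°, 53.8°.
Largest gap = 256.1° ⇒ minimal covering band is its complement: 360° − 256.1° = 103.9°.
Band runs from +136.1° eastward to -120.0°, crossing the antimeridian.

103.9°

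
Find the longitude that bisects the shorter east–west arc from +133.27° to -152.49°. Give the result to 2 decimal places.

+170.39°

Signed shortest Δλ from +133.27° to -152.49° is +74.24°.
Midpoint longitude = +133.27° + (+74.24°)/2 = +133.27° + 37.12° = +170.39°.
(The naïve average (+133.27 + -152.49)/2 = -9.61° is on the wrong side of the globe.)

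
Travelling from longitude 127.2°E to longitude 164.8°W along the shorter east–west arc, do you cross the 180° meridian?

Yes

Naïve |-164.8 − 127.2| = 292.0° > 180°, so the shorter arc goes the other way round — across 180°.
Signed shortest Δλ = ((-164.8 − 127.2 + 180) mod 360) − 180 = 68.0°.
Going east by 68.0° from +127.2° passes through 180° before reaching -164.8°.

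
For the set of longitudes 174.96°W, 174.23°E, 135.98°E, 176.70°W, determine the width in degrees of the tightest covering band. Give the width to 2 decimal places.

Sort the longitudes: -176.70°, -174.96°, +135.98°, +174.23°.
Eastward gaps between consecutive values (wrapping around): 1.74°, 310.94°, 38.25°, 9.07°.
Largest gap = 310.94° ⇒ minimal covering band is its complement: 360° − 310.94° = 49.06°.
Band runs from +135.98° eastward to -174.96°, crossing the antimeridian.

49.06°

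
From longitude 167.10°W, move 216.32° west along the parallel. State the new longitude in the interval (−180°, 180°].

Start at -167.10°; shift −216.32° → -383.42°.
-383.42° lies outside (−180°, 180°]; add 360° → -23.42°.

23.42°W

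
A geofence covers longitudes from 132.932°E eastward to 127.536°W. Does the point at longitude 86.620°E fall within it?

No

Band width going east from +132.932° to -127.536°: ((-127.536 − 132.932) mod 360) = 99.532°.
Offset of +86.620° east of the west edge: ((86.620 − 132.932) mod 360) = 313.688°.
313.688° > 99.532° ⇒ outside.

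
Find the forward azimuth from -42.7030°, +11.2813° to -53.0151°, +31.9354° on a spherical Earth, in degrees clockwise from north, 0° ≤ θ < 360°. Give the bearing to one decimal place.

134.0°

Δλ = 31.9354 − 11.2813 = 20.6541°.
θ = atan2( sin Δλ · cos φ₂ , cos φ₁ · sin φ₂ − sin φ₁ · cos φ₂ · cos Δλ )
  = atan2(0.21220, -0.20523) = 134.044° → normalised to [0°, 360°): 134.044°.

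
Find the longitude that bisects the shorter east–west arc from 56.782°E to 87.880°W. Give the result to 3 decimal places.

15.549°W

Signed shortest Δλ from +56.782° to -87.880° is -144.662°.
Midpoint longitude = +56.782° + (-144.662°)/2 = +56.782° − 72.331° = -15.549°.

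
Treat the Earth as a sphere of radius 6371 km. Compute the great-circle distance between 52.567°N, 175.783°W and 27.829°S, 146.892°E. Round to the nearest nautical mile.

5208 nmi

Δλ = 146.892 − -175.783 = 322.675°; wrapped into (−180°, 180°]: -37.325°.
Δφ = -27.829 − 52.567 = -80.396°.
a = sin²(Δφ/2) + cos φ₁ · cos φ₂ · sin²(Δλ/2) = 0.471622.
c = 2·atan2(√a, √(1−a)) = 1.51401 rad → d = 6371·c ≈ 9645.76 km ≈ 5208.29 nmi.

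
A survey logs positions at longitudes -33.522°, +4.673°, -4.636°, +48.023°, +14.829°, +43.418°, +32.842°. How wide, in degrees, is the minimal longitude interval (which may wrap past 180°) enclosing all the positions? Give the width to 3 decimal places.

Sort the longitudes: -33.522°, -4.636°, +4.673°, +14.829°, +32.842°, +43.418°, +48.023°.
Eastward gaps between consecutive values (wrapping around): 28.886°, 9.309°, 10.156°, 18.013°, 10.576°, 4.605°, 278.455°.
Largest gap = 278.455° ⇒ minimal covering band is its complement: 360° − 278.455° = 81.545°.
Band runs from -33.522° eastward to +48.023°.

81.545°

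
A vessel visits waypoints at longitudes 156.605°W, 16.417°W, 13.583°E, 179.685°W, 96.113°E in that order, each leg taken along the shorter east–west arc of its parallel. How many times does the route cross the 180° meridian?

2

Leg 1: -156.605° → -16.417°, shortest Δλ = 140.188° (east) — does not cross 180°.
Leg 2: -16.417° → +13.583°, shortest Δλ = 30.0° (east) — does not cross 180°.
Leg 3: +13.583° → -179.685°, shortest Δλ = 166.732° (east) — crosses 180°.
Leg 4: -179.685° → +96.113°, shortest Δλ = -84.202° (west) — crosses 180°.
Total crossings: 2.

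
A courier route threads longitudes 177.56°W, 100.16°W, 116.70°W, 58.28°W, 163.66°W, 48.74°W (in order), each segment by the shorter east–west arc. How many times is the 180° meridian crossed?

0

Leg 1: -177.56° → -100.16°, shortest Δλ = 77.4° (east) — does not cross 180°.
Leg 2: -100.16° → -116.70°, shortest Δλ = -16.54° (west) — does not cross 180°.
Leg 3: -116.70° → -58.28°, shortest Δλ = 58.42° (east) — does not cross 180°.
Leg 4: -58.28° → -163.66°, shortest Δλ = -105.38° (west) — does not cross 180°.
Leg 5: -163.66° → -48.74°, shortest Δλ = 114.92° (east) — does not cross 180°.
Total crossings: 0.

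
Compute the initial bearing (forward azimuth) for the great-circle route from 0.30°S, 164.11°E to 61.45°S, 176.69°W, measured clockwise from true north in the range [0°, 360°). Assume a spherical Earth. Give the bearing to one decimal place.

169.8°

Δλ = -176.69 − 164.11 = -340.80°; wrapped into (−180°, 180°]: 19.20°.
θ = atan2( sin Δλ · cos φ₂ , cos φ₁ · sin φ₂ − sin φ₁ · cos φ₂ · cos Δλ )
  = atan2(0.15717, -0.87603) = 169.828° → normalised to [0°, 360°): 169.828°.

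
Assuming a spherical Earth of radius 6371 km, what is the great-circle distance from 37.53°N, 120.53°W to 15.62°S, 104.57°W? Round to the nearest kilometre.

Δλ = -104.57 − -120.53 = 15.96°.
Δφ = -15.62 − 37.53 = -53.15°.
a = sin²(Δφ/2) + cos φ₁ · cos φ₂ · sin²(Δλ/2) = 0.214859.
c = 2·atan2(√a, √(1−a)) = 0.96395 rad → d = 6371·c ≈ 6141.30 km.

6141 km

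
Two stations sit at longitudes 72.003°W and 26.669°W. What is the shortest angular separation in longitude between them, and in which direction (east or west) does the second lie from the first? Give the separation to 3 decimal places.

Raw difference: -26.669 − -72.003 = 45.334°.
Normalise into (−180°, 180°]: 45.334° stays 45.334°.
Positive ⇒ the second point lies to the east; separation 45.334°.

45.334° east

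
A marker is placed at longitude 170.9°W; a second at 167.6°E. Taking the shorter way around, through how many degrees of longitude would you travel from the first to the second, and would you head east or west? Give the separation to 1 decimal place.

21.5° west

Raw difference: 167.6 − -170.9 = 338.5°.
Normalise into (−180°, 180°]: 338.5° − 360° = -21.5°.
Negative ⇒ the second point lies to the west; separation 21.5°.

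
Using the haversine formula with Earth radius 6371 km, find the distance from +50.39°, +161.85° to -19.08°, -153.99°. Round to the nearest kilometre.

8852 km

Δλ = -153.99 − 161.85 = -315.84°; wrapped into (−180°, 180°]: 44.16°.
Δφ = -19.08 − 50.39 = -69.47°.
a = sin²(Δφ/2) + cos φ₁ · cos φ₂ · sin²(Δλ/2) = 0.409790.
c = 2·atan2(√a, √(1−a)) = 1.38938 rad → d = 6371·c ≈ 8851.76 km.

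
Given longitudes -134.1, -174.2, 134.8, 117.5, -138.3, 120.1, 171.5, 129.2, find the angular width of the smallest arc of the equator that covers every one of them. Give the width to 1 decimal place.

108.4°

Sort the longitudes: -174.2°, -138.3°, -134.1°, +117.5°, +120.1°, +129.2°, +134.8°, +171.5°.
Eastward gaps between consecutive values (wrapping around): 35.9°, 4.2°, 251.6°, 2.6°, 9.1°, 5.6°, 36.7°, 14.3°.
Largest gap = 251.6° ⇒ minimal covering band is its complement: 360° − 251.6° = 108.4°.
Band runs from +117.5° eastward to -134.1°, crossing the antimeridian.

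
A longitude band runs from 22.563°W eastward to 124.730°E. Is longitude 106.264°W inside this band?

Band width going east from -22.563° to +124.730°: ((124.730 − -22.563) mod 360) = 147.293°.
Offset of -106.264° east of the west edge: ((-106.264 − -22.563) mod 360) = 276.299°.
276.299° > 147.293° ⇒ outside.

No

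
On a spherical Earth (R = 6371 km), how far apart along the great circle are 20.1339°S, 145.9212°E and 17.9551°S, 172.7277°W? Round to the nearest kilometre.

Δλ = -172.7277 − 145.9212 = -318.6489°; wrapped into (−180°, 180°]: 41.3511°.
Δφ = -17.9551 − -20.1339 = 2.1788°.
a = sin²(Δφ/2) + cos φ₁ · cos φ₂ · sin²(Δλ/2) = 0.111706.
c = 2·atan2(√a, √(1−a)) = 0.68156 rad → d = 6371·c ≈ 4342.24 km.

4342 km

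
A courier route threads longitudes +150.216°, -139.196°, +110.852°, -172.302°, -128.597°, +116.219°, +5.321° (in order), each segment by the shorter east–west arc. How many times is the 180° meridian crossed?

4

Leg 1: +150.216° → -139.196°, shortest Δλ = 70.588° (east) — crosses 180°.
Leg 2: -139.196° → +110.852°, shortest Δλ = -109.952° (west) — crosses 180°.
Leg 3: +110.852° → -172.302°, shortest Δλ = 76.846° (east) — crosses 180°.
Leg 4: -172.302° → -128.597°, shortest Δλ = 43.705° (east) — does not cross 180°.
Leg 5: -128.597° → +116.219°, shortest Δλ = -115.184° (west) — crosses 180°.
Leg 6: +116.219° → +5.321°, shortest Δλ = -110.898° (west) — does not cross 180°.
Total crossings: 4.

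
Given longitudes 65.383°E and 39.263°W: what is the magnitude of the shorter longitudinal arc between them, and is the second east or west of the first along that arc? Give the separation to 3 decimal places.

Raw difference: -39.263 − 65.383 = -104.646°.
Normalise into (−180°, 180°]: -104.646° stays -104.646°.
Negative ⇒ the second point lies to the west; separation 104.646°.

104.646° west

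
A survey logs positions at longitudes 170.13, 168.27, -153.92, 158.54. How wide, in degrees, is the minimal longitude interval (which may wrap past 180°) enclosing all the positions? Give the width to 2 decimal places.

Sort the longitudes: -153.92°, +158.54°, +168.27°, +170.13°.
Eastward gaps between consecutive values (wrapping around): 312.46°, 9.73°, 1.86°, 35.95°.
Largest gap = 312.46° ⇒ minimal covering band is its complement: 360° − 312.46° = 47.54°.
Band runs from +158.54° eastward to -153.92°, crossing the antimeridian.

47.54°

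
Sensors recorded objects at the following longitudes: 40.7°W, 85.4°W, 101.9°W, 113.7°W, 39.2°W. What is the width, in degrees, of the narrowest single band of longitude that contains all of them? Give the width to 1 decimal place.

Sort the longitudes: -113.7°, -101.9°, -85.4°, -40.7°, -39.2°.
Eastward gaps between consecutive values (wrapping around): 11.8°, 16.5°, 44.7°, 1.5°, 285.5°.
Largest gap = 285.5° ⇒ minimal covering band is its complement: 360° − 285.5° = 74.5°.
Band runs from -113.7° eastward to -39.2°.

74.5°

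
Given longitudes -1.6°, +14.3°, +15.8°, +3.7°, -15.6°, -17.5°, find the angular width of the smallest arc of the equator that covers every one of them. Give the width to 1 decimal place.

33.3°

Sort the longitudes: -17.5°, -15.6°, -1.6°, +3.7°, +14.3°, +15.8°.
Eastward gaps between consecutive values (wrapping around): 1.9°, 14.0°, 5.3°, 10.6°, 1.5°, 326.7°.
Largest gap = 326.7° ⇒ minimal covering band is its complement: 360° − 326.7° = 33.3°.
Band runs from -17.5° eastward to +15.8°.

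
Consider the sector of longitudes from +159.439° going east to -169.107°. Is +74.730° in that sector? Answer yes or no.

Band width going east from +159.439° to -169.107°: ((-169.107 − 159.439) mod 360) = 31.454°.
Offset of +74.730° east of the west edge: ((74.730 − 159.439) mod 360) = 275.291°.
275.291° > 31.454° ⇒ outside.

No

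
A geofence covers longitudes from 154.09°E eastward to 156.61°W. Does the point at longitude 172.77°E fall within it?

Yes

Band width going east from +154.09° to -156.61°: ((-156.61 − 154.09) mod 360) = 49.30°.
Offset of +172.77° east of the west edge: ((172.77 − 154.09) mod 360) = 18.68°.
18.68° ≤ 49.30° ⇒ inside.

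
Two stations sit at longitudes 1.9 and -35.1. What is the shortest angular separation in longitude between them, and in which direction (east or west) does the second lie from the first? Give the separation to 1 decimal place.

Raw difference: -35.1 − 1.9 = -37.0°.
Normalise into (−180°, 180°]: -37.0° stays -37.0°.
Negative ⇒ the second point lies to the west; separation 37.0°.

37.0° west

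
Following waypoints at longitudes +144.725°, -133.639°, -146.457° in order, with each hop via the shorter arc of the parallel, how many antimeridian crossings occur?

Leg 1: +144.725° → -133.639°, shortest Δλ = 81.636° (east) — crosses 180°.
Leg 2: -133.639° → -146.457°, shortest Δλ = -12.818° (west) — does not cross 180°.
Total crossings: 1.

1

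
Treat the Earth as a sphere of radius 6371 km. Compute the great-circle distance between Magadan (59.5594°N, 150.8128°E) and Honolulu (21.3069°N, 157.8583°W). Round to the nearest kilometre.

Δλ = -157.8583 − 150.8128 = -308.6711°; wrapped into (−180°, 180°]: 51.3289°.
Δφ = 21.3069 − 59.5594 = -38.2525°.
a = sin²(Δφ/2) + cos φ₁ · cos φ₂ · sin²(Δλ/2) = 0.195893.
c = 2·atan2(√a, √(1−a)) = 0.91699 rad → d = 6371·c ≈ 5842.13 km.

5842 km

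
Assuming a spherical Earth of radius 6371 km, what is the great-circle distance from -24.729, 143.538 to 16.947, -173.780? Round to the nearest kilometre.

6548 km

Δλ = -173.780 − 143.538 = -317.318°; wrapped into (−180°, 180°]: 42.682°.
Δφ = 16.947 − -24.729 = 41.676°.
a = sin²(Δφ/2) + cos φ₁ · cos φ₂ · sin²(Δλ/2) = 0.241609.
c = 2·atan2(√a, √(1−a)) = 1.02771 rad → d = 6371·c ≈ 6547.53 km.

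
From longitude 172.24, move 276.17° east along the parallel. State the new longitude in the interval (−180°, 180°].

+88.41°

Start at +172.24°; shift +276.17° → +448.41°.
+448.41° lies outside (−180°, 180°]; subtract 360° → +88.41°.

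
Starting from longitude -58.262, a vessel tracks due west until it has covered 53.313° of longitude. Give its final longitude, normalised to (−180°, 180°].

Start at -58.262°; shift −53.313° → -111.575°.
-111.575° already lies in (−180°, 180°].

-111.575°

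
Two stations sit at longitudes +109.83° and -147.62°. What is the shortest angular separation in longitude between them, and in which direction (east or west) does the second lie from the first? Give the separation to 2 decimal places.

102.55° east

Raw difference: -147.62 − 109.83 = -257.45°.
Normalise into (−180°, 180°]: -257.45° + 360° = 102.55°.
Positive ⇒ the second point lies to the east; separation 102.55°.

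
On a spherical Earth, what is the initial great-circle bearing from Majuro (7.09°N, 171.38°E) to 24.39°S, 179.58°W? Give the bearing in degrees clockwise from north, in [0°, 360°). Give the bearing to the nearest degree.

165°

Δλ = -179.58 − 171.38 = -350.96°; wrapped into (−180°, 180°]: 9.04°.
θ = atan2( sin Δλ · cos φ₂ , cos φ₁ · sin φ₂ − sin φ₁ · cos φ₂ · cos Δλ )
  = atan2(0.14310, -0.52080) = 164.636° → normalised to [0°, 360°): 164.636°.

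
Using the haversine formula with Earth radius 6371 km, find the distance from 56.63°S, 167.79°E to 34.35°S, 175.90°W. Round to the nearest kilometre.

2768 km

Δλ = -175.90 − 167.79 = -343.69°; wrapped into (−180°, 180°]: 16.31°.
Δφ = -34.35 − -56.63 = 22.28°.
a = sin²(Δφ/2) + cos φ₁ · cos φ₂ · sin²(Δλ/2) = 0.046467.
c = 2·atan2(√a, √(1−a)) = 0.43453 rad → d = 6371·c ≈ 2768.41 km.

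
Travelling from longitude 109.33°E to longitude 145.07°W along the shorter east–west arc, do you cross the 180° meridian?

Naïve |-145.07 − 109.33| = 254.4° > 180°, so the shorter arc goes the other way round — across 180°.
Signed shortest Δλ = ((-145.07 − 109.33 + 180) mod 360) − 180 = 105.6°.
Going east by 105.6° from +109.33° passes through 180° before reaching -145.07°.

Yes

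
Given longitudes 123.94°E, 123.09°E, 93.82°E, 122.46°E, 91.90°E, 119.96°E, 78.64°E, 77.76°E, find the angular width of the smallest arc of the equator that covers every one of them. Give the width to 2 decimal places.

Sort the longitudes: +77.76°, +78.64°, +91.90°, +93.82°, +119.96°, +122.46°, +123.09°, +123.94°.
Eastward gaps between consecutive values (wrapping around): 0.88°, 13.26°, 1.92°, 26.14°, 2.50°, 0.63°, 0.85°, 313.82°.
Largest gap = 313.82° ⇒ minimal covering band is its complement: 360° − 313.82° = 46.18°.
Band runs from +77.76° eastward to +123.94°.

46.18°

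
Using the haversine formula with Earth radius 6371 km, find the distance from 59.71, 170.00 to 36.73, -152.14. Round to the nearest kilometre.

Δλ = -152.14 − 170.00 = -322.14°; wrapped into (−180°, 180°]: 37.86°.
Δφ = 36.73 − 59.71 = -22.98°.
a = sin²(Δφ/2) + cos φ₁ · cos φ₂ · sin²(Δλ/2) = 0.082223.
c = 2·atan2(√a, √(1−a)) = 0.58166 rad → d = 6371·c ≈ 3705.73 km.

3706 km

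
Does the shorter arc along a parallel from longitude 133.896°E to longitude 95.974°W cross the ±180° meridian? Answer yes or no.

Yes

Naïve |-95.974 − 133.896| = 229.87° > 180°, so the shorter arc goes the other way round — across 180°.
Signed shortest Δλ = ((-95.974 − 133.896 + 180) mod 360) − 180 = 130.13°.
Going east by 130.13° from +133.896° passes through 180° before reaching -95.974°.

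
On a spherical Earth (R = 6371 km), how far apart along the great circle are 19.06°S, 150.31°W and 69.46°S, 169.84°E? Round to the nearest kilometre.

6218 km

Δλ = 169.84 − -150.31 = 320.15°; wrapped into (−180°, 180°]: -39.85°.
Δφ = -69.46 − -19.06 = -50.40°.
a = sin²(Δφ/2) + cos φ₁ · cos φ₂ · sin²(Δλ/2) = 0.219802.
c = 2·atan2(√a, √(1−a)) = 0.97593 rad → d = 6371·c ≈ 6217.67 km.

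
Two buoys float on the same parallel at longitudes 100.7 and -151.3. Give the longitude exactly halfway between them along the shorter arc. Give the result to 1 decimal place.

Signed shortest Δλ from +100.7° to -151.3° is +108.0°.
Midpoint longitude = +100.7° + (+108.0°)/2 = +100.7° + 54.0° = +154.7°.
(The naïve average (+100.7 + -151.3)/2 = -25.3° is on the wrong side of the globe.)

+154.7°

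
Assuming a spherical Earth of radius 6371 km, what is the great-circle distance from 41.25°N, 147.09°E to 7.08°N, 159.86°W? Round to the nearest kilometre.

Δλ = -159.86 − 147.09 = -306.95°; wrapped into (−180°, 180°]: 53.05°.
Δφ = 7.08 − 41.25 = -34.17°.
a = sin²(Δφ/2) + cos φ₁ · cos φ₂ · sin²(Δλ/2) = 0.235117.
c = 2·atan2(√a, √(1−a)) = 1.01247 rad → d = 6371·c ≈ 6450.46 km.

6450 km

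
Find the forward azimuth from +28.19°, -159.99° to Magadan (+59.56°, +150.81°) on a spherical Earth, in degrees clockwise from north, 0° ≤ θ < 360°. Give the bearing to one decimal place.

Δλ = 150.81 − -159.99 = 310.80°; wrapped into (−180°, 180°]: -49.20°.
θ = atan2( sin Δλ · cos φ₂ , cos φ₁ · sin φ₂ − sin φ₁ · cos φ₂ · cos Δλ )
  = atan2(-0.38352, 0.60351) = -32.435° → normalised to [0°, 360°): 327.565°.

327.6°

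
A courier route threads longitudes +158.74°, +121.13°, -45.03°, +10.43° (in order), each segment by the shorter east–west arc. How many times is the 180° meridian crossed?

Leg 1: +158.74° → +121.13°, shortest Δλ = -37.61° (west) — does not cross 180°.
Leg 2: +121.13° → -45.03°, shortest Δλ = -166.16° (west) — does not cross 180°.
Leg 3: -45.03° → +10.43°, shortest Δλ = 55.46° (east) — does not cross 180°.
Total crossings: 0.

0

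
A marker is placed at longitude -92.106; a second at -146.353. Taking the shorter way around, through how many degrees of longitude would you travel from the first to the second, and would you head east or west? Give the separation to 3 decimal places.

54.247° west

Raw difference: -146.353 − -92.106 = -54.247°.
Normalise into (−180°, 180°]: -54.247° stays -54.247°.
Negative ⇒ the second point lies to the west; separation 54.247°.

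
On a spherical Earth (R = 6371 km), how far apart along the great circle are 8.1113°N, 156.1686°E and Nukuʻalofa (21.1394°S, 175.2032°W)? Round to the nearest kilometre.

Δλ = -175.2032 − 156.1686 = -331.3718°; wrapped into (−180°, 180°]: 28.6282°.
Δφ = -21.1394 − 8.1113 = -29.2507°.
a = sin²(Δφ/2) + cos φ₁ · cos φ₂ · sin²(Δλ/2) = 0.120198.
c = 2·atan2(√a, √(1−a)) = 0.70809 rad → d = 6371·c ≈ 4511.25 km.

4511 km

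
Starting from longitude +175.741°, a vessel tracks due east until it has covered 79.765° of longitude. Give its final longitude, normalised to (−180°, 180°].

Start at +175.741°; shift +79.765° → +255.506°.
+255.506° lies outside (−180°, 180°]; subtract 360° → -104.494°.

-104.494°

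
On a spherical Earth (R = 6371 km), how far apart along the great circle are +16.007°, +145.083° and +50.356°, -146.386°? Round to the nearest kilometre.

7128 km

Δλ = -146.386 − 145.083 = -291.469°; wrapped into (−180°, 180°]: 68.531°.
Δφ = 50.356 − 16.007 = 34.349°.
a = sin²(Δφ/2) + cos φ₁ · cos φ₂ · sin²(Δλ/2) = 0.281602.
c = 2·atan2(√a, √(1−a)) = 1.11876 rad → d = 6371·c ≈ 7127.63 km.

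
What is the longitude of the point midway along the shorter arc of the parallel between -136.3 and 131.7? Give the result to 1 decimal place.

Signed shortest Δλ from -136.3° to +131.7° is -92.0°.
Midpoint longitude = -136.3° + (-92.0°)/2 = -136.3° − 46.0° = -182.3°.
Normalise into (−180°, 180°]: +177.7°.
(The naïve average (-136.3 + +131.7)/2 = -2.3° is on the wrong side of the globe.)

+177.7°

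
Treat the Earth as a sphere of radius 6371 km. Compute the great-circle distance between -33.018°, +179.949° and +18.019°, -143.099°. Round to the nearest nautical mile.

Δλ = -143.099 − 179.949 = -323.048°; wrapped into (−180°, 180°]: 36.952°.
Δφ = 18.019 − -33.018 = 51.037°.
a = sin²(Δφ/2) + cos φ₁ · cos φ₂ · sin²(Δλ/2) = 0.265671.
c = 2·atan2(√a, √(1−a)) = 1.08303 rad → d = 6371·c ≈ 6899.96 km ≈ 3725.68 nmi.

3726 nmi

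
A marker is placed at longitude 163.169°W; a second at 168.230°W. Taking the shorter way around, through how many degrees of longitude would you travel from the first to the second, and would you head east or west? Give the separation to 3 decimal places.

Raw difference: -168.230 − -163.169 = -5.061°.
Normalise into (−180°, 180°]: -5.061° stays -5.061°.
Negative ⇒ the second point lies to the west; separation 5.061°.

5.061° west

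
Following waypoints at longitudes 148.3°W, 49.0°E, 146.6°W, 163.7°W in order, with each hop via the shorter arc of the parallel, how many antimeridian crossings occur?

Leg 1: -148.3° → +49.0°, shortest Δλ = -162.7° (west) — crosses 180°.
Leg 2: +49.0° → -146.6°, shortest Δλ = 164.4° (east) — crosses 180°.
Leg 3: -146.6° → -163.7°, shortest Δλ = -17.1° (west) — does not cross 180°.
Total crossings: 2.

2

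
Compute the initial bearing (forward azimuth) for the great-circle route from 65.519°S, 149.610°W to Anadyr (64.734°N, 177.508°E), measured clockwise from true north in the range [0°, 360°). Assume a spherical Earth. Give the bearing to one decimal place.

341.7°

Δλ = 177.508 − -149.610 = 327.118°; wrapped into (−180°, 180°]: -32.882°.
θ = atan2( sin Δλ · cos φ₂ , cos φ₁ · sin φ₂ − sin φ₁ · cos φ₂ · cos Δλ )
  = atan2(-0.23173, 0.70097) = -18.293° → normalised to [0°, 360°): 341.707°.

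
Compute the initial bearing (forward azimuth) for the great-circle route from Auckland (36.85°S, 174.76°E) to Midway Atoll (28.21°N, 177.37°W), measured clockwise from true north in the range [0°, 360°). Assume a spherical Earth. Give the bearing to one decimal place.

7.6°

Δλ = -177.37 − 174.76 = -352.13°; wrapped into (−180°, 180°]: 7.87°.
θ = atan2( sin Δλ · cos φ₂ , cos φ₁ · sin φ₂ − sin φ₁ · cos φ₂ · cos Δλ )
  = atan2(0.12066, 0.90177) = 7.621° → normalised to [0°, 360°): 7.621°.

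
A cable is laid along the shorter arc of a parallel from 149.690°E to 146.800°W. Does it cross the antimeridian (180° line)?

Yes

Naïve |-146.800 − 149.690| = 296.49° > 180°, so the shorter arc goes the other way round — across 180°.
Signed shortest Δλ = ((-146.800 − 149.690 + 180) mod 360) − 180 = 63.51°.
Going east by 63.51° from +149.690° passes through 180° before reaching -146.800°.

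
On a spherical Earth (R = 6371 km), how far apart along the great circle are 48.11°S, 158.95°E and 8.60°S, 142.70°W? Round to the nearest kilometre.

Δλ = -142.70 − 158.95 = -301.65°; wrapped into (−180°, 180°]: 58.35°.
Δφ = -8.60 − -48.11 = 39.51°.
a = sin²(Δφ/2) + cos φ₁ · cos φ₂ · sin²(Δλ/2) = 0.271129.
c = 2·atan2(√a, √(1−a)) = 1.09534 rad → d = 6371·c ≈ 6978.43 km.

6978 km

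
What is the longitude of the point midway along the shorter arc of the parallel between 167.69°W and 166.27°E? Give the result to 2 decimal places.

179.29°E

Signed shortest Δλ from -167.69° to +166.27° is -26.04°.
Midpoint longitude = -167.69° + (-26.04°)/2 = -167.69° − 13.02° = -180.71°.
Normalise into (−180°, 180°]: +179.29°.
(The naïve average (-167.69 + +166.27)/2 = -0.71° is on the wrong side of the globe.)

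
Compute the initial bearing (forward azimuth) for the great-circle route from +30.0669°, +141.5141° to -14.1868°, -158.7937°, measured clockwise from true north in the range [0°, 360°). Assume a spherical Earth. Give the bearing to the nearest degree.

119°

Δλ = -158.7937 − 141.5141 = -300.3078°; wrapped into (−180°, 180°]: 59.6922°.
θ = atan2( sin Δλ · cos φ₂ , cos φ₁ · sin φ₂ − sin φ₁ · cos φ₂ · cos Δλ )
  = atan2(0.83700, -0.45723) = 118.647° → normalised to [0°, 360°): 118.647°.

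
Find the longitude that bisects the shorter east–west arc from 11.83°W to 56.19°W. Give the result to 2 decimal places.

Signed shortest Δλ from -11.83° to -56.19° is -44.36°.
Midpoint longitude = -11.83° + (-44.36°)/2 = -11.83° − 22.18° = -34.01°.

34.01°W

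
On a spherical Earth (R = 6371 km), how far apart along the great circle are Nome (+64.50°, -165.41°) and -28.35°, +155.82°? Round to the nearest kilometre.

10859 km

Δλ = 155.82 − -165.41 = 321.23°; wrapped into (−180°, 180°]: -38.77°.
Δφ = -28.35 − 64.50 = -92.85°.
a = sin²(Δφ/2) + cos φ₁ · cos φ₂ · sin²(Δλ/2) = 0.566600.
c = 2·atan2(√a, √(1−a)) = 1.70439 rad → d = 6371·c ≈ 10858.70 km.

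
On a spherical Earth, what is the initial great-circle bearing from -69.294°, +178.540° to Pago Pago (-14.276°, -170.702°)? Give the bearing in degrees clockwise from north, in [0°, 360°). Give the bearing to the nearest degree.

Δλ = -170.702 − 178.540 = -349.242°; wrapped into (−180°, 180°]: 10.758°.
θ = atan2( sin Δλ · cos φ₂ , cos φ₁ · sin φ₂ − sin φ₁ · cos φ₂ · cos Δλ )
  = atan2(0.18090, 0.80340) = 12.689° → normalised to [0°, 360°): 12.689°.

13°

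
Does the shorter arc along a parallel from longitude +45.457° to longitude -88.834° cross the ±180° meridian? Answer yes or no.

Signed shortest Δλ = ((-88.834 − 45.457 + 180) mod 360) − 180 = -134.291°.
Going west by 134.291° from +45.457° reaches -88.834° without touching 180°.

No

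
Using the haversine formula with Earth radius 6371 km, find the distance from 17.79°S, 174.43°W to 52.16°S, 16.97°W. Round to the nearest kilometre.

Δλ = -16.97 − -174.43 = 157.46°.
Δφ = -52.16 − -17.79 = -34.37°.
a = sin²(Δφ/2) + cos φ₁ · cos φ₂ · sin²(Δλ/2) = 0.649110.
c = 2·atan2(√a, √(1−a)) = 1.87362 rad → d = 6371·c ≈ 11936.86 km.

11937 km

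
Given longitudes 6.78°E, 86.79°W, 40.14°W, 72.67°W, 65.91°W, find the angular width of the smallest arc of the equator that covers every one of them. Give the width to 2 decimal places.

Sort the longitudes: -86.79°, -72.67°, -65.91°, -40.14°, +6.78°.
Eastward gaps between consecutive values (wrapping around): 14.12°, 6.76°, 25.77°, 46.92°, 266.43°.
Largest gap = 266.43° ⇒ minimal covering band is its complement: 360° − 266.43° = 93.57°.
Band runs from -86.79° eastward to +6.78°.

93.57°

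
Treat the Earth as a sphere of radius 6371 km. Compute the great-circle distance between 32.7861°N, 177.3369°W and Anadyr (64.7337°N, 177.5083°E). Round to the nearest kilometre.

3570 km

Δλ = 177.5083 − -177.3369 = 354.8452°; wrapped into (−180°, 180°]: -5.1548°.
Δφ = 64.7337 − 32.7861 = 31.9476°.
a = sin²(Δφ/2) + cos φ₁ · cos φ₂ · sin²(Δλ/2) = 0.076459.
c = 2·atan2(√a, √(1−a)) = 0.56033 rad → d = 6371·c ≈ 3569.85 km.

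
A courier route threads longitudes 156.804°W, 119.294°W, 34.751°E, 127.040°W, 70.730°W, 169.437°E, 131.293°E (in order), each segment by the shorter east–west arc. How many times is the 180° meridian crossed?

Leg 1: -156.804° → -119.294°, shortest Δλ = 37.51° (east) — does not cross 180°.
Leg 2: -119.294° → +34.751°, shortest Δλ = 154.045° (east) — does not cross 180°.
Leg 3: +34.751° → -127.040°, shortest Δλ = -161.791° (west) — does not cross 180°.
Leg 4: -127.040° → -70.730°, shortest Δλ = 56.31° (east) — does not cross 180°.
Leg 5: -70.730° → +169.437°, shortest Δλ = -119.833° (west) — crosses 180°.
Leg 6: +169.437° → +131.293°, shortest Δλ = -38.144° (west) — does not cross 180°.
Total crossings: 1.

1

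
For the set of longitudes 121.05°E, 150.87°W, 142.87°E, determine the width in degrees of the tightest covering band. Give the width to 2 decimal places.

88.08°

Sort the longitudes: -150.87°, +121.05°, +142.87°.
Eastward gaps between consecutive values (wrapping around): 271.92°, 21.82°, 66.26°.
Largest gap = 271.92° ⇒ minimal covering band is its complement: 360° − 271.92° = 88.08°.
Band runs from +121.05° eastward to -150.87°, crossing the antimeridian.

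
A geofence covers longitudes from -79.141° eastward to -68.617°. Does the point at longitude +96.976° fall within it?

No

Band width going east from -79.141° to -68.617°: ((-68.617 − -79.141) mod 360) = 10.524°.
Offset of +96.976° east of the west edge: ((96.976 − -79.141) mod 360) = 176.117°.
176.117° > 10.524° ⇒ outside.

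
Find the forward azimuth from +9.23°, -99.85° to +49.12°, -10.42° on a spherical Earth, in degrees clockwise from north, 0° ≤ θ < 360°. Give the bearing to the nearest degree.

Δλ = -10.42 − -99.85 = 89.43°.
θ = atan2( sin Δλ · cos φ₂ , cos φ₁ · sin φ₂ − sin φ₁ · cos φ₂ · cos Δλ )
  = atan2(0.65444, 0.74525) = 41.288° → normalised to [0°, 360°): 41.288°.

41°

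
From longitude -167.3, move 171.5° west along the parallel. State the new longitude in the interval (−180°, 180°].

+21.2°

Start at -167.3°; shift −171.5° → -338.8°.
-338.8° lies outside (−180°, 180°]; add 360° → +21.2°.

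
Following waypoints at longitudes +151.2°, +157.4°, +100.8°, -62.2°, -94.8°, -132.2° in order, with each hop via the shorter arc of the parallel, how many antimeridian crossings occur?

Leg 1: +151.2° → +157.4°, shortest Δλ = 6.2° (east) — does not cross 180°.
Leg 2: +157.4° → +100.8°, shortest Δλ = -56.6° (west) — does not cross 180°.
Leg 3: +100.8° → -62.2°, shortest Δλ = -163.0° (west) — does not cross 180°.
Leg 4: -62.2° → -94.8°, shortest Δλ = -32.6° (west) — does not cross 180°.
Leg 5: -94.8° → -132.2°, shortest Δλ = -37.4° (west) — does not cross 180°.
Total crossings: 0.

0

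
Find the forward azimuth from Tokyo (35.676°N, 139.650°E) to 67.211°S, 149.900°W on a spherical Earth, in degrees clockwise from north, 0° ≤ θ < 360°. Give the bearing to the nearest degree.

156°

Δλ = -149.900 − 139.650 = -289.550°; wrapped into (−180°, 180°]: 70.450°.
θ = atan2( sin Δλ · cos φ₂ , cos φ₁ · sin φ₂ − sin φ₁ · cos φ₂ · cos Δλ )
  = atan2(0.36501, -0.82451) = 156.121° → normalised to [0°, 360°): 156.121°.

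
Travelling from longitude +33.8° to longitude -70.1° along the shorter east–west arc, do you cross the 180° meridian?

Signed shortest Δλ = ((-70.1 − 33.8 + 180) mod 360) − 180 = -103.9°.
Going west by 103.9° from +33.8° reaches -70.1° without touching 180°.

No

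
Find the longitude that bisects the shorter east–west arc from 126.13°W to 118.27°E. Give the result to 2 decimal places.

Signed shortest Δλ from -126.13° to +118.27° is -115.60°.
Midpoint longitude = -126.13° + (-115.60°)/2 = -126.13° − 57.80° = -183.93°.
Normalise into (−180°, 180°]: +176.07°.
(The naïve average (-126.13 + +118.27)/2 = -3.93° is on the wrong side of the globe.)

176.07°E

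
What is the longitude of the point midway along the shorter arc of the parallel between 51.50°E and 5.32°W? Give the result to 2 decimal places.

23.09°E

Signed shortest Δλ from +51.50° to -5.32° is -56.82°.
Midpoint longitude = +51.50° + (-56.82°)/2 = +51.50° − 28.41° = +23.09°.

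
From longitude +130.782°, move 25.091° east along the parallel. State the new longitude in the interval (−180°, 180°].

Start at +130.782°; shift +25.091° → +155.873°.
+155.873° already lies in (−180°, 180°].

+155.873°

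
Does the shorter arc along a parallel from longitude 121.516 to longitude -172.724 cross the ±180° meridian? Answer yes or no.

Naïve |-172.724 − 121.516| = 294.24° > 180°, so the shorter arc goes the other way round — across 180°.
Signed shortest Δλ = ((-172.724 − 121.516 + 180) mod 360) − 180 = 65.76°.
Going east by 65.76° from +121.516° passes through 180° before reaching -172.724°.

Yes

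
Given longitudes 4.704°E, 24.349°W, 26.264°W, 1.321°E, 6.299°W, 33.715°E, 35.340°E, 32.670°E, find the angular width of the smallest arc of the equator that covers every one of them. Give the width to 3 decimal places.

Sort the longitudes: -26.264°, -24.349°, -6.299°, +1.321°, +4.704°, +32.670°, +33.715°, +35.340°.
Eastward gaps between consecutive values (wrapping around): 1.915°, 18.050°, 7.620°, 3.383°, 27.966°, 1.045°, 1.625°, 298.396°.
Largest gap = 298.396° ⇒ minimal covering band is its complement: 360° − 298.396° = 61.604°.
Band runs from -26.264° eastward to +35.340°.

61.604°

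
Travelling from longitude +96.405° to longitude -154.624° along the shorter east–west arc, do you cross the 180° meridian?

Naïve |-154.624 − 96.405| = 251.029° > 180°, so the shorter arc goes the other way round — across 180°.
Signed shortest Δλ = ((-154.624 − 96.405 + 180) mod 360) − 180 = 108.971°.
Going east by 108.971° from +96.405° passes through 180° before reaching -154.624°.

Yes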